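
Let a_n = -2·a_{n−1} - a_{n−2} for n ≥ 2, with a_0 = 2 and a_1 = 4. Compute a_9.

52

With companion matrix T = [[-2, -1], [1, 0]], [a_n, a_{n−1}]ᵀ = T·[a_{n−1}, a_{n−2}]ᵀ, so [a_9, a_8]ᵀ = T⁸·[a_1, a_0]ᵀ.
T⁸ = [[9, 8], [-8, -7]], giving [a_9, a_8]ᵀ = [[52], [-46]].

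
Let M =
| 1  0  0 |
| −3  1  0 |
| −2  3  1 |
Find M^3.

[[1, 0, 0], [−9, 1, 0], [−33, 9, 1]]

M = I + N where N = [[0, 0, 0], [−3, 0, 0], [−2, 3, 0]] is strictly lower-triangular, so N^3 = 0.
(I + N)^3 = I + 3·N + 3·N^2 = [[1, 0, 0], [−9, 1, 0], [−33, 9, 1]].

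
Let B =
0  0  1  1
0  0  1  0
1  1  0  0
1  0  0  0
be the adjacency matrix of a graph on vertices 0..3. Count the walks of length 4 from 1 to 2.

0

The number of length-4 walks from vertex 1 to vertex 2 is entry (1,2) of B⁴, where B is the adjacency matrix.
B² = [[2, 1, 0, 0], [1, 1, 0, 0], [0, 0, 2, 1], [0, 0, 1, 1]]
B³ = [[0, 0, 3, 2], [0, 0, 2, 1], [3, 2, 0, 0], [2, 1, 0, 0]]
B⁴ = [[5, 3, 0, 0], [3, 2, 0, 0], [0, 0, 5, 3], [0, 0, 3, 2]]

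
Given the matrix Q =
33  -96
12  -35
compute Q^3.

[[225, -672], [84, -251]]

tr Q = -2 and det Q = -3, so the characteristic polynomial is λ² − (-2)λ + (-3) with roots 1 and -3.
Eigenvectors give P = [[3, -8], [1, -3]] with P⁻¹ = [[3, -8], [1, -3]], and Q = P·diag(1, -3)·P⁻¹.
Then Q^3 = P·diag(1, -27)·P⁻¹ = [[3, 216], [1, 81]] · [[3, -8], [1, -3]] = [[225, -672], [84, -251]].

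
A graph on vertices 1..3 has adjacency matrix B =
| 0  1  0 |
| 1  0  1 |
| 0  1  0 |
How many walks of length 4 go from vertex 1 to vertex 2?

The number of length-4 walks from vertex 1 to vertex 2 is entry (1,2) of B⁴, where B is the adjacency matrix.
B² = [[1, 0, 1], [0, 2, 0], [1, 0, 1]]
B³ = [[0, 2, 0], [2, 0, 2], [0, 2, 0]]
B⁴ = [[2, 0, 2], [0, 4, 0], [2, 0, 2]]

0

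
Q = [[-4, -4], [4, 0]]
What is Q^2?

[[0, 16], [-16, -16]]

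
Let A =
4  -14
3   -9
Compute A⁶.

[[-3926, 9310], [-1995, 4719]]

tr A = -5 and det A = 6, so the characteristic polynomial is λ² − (-5)λ + (6) with roots -2 and -3.
Eigenvectors give P = [[7, 2], [3, 1]] with P⁻¹ = [[1, -2], [-3, 7]], and A = P·diag(-2, -3)·P⁻¹.
Then A⁶ = P·diag(64, 729)·P⁻¹ = [[448, 1458], [192, 729]] · [[1, -2], [-3, 7]] = [[-3926, 9310], [-1995, 4719]].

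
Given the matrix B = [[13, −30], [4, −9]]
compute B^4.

[[481, −1200], [160, −399]]

tr B = 4 and det B = 3, so the characteristic polynomial is λ² − (4)λ + (3) with roots 1 and 3.
Eigenvectors give P = [[5, 3], [2, 1]] with P⁻¹ = [[−1, 3], [2, −5]], and B = P·diag(1, 3)·P⁻¹.
Then B^4 = P·diag(1, 81)·P⁻¹ = [[5, 243], [2, 81]] · [[−1, 3], [2, −5]] = [[481, −1200], [160, −399]].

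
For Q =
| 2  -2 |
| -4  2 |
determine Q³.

[[56, -40], [-80, 56]]

Q² = [[12, -8], [-16, 12]]
Q³ = [[56, -40], [-80, 56]]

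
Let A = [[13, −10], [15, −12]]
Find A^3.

tr A = 1 and det A = −6, so the characteristic polynomial is λ² − (1)λ + (−6) with roots −2 and 3.
Eigenvectors give P = [[−2, 1], [−3, 1]] with P⁻¹ = [[1, −1], [3, −2]], and A = P·diag(−2, 3)·P⁻¹.
Then A^3 = P·diag(−8, 27)·P⁻¹ = [[16, 27], [24, 27]] · [[1, −1], [3, −2]] = [[97, −70], [105, −78]].

[[97, −70], [105, −78]]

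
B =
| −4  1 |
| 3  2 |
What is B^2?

[[19, −2], [−6, 7]]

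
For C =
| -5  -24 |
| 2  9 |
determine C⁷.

tr C = 4 and det C = 3, so the characteristic polynomial is λ² − (4)λ + (3) with roots 1 and 3.
Eigenvectors give P = [[4, -3], [-1, 1]] with P⁻¹ = [[1, 3], [1, 4]], and C = P·diag(1, 3)·P⁻¹.
Then C⁷ = P·diag(1, 2187)·P⁻¹ = [[4, -6561], [-1, 2187]] · [[1, 3], [1, 4]] = [[-6557, -26232], [2186, 8745]].

[[-6557, -26232], [2186, 8745]]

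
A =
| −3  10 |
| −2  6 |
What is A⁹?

[[−2043, 5110], [−1022, 2556]]

tr A = 3 and det A = 2, so the characteristic polynomial is λ² − (3)λ + (2) with roots 2 and 1.
Eigenvectors give P = [[2, 5], [1, 2]] with P⁻¹ = [[−2, 5], [1, −2]], and A = P·diag(2, 1)·P⁻¹.
Then A⁹ = P·diag(512, 1)·P⁻¹ = [[1024, 5], [512, 2]] · [[−2, 5], [1, −2]] = [[−2043, 5110], [−1022, 2556]].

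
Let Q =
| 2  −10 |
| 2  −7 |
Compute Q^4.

tr Q = −5 and det Q = 6, so the characteristic polynomial is λ² − (−5)λ + (6) with roots −2 and −3.
Eigenvectors give P = [[5, 2], [2, 1]] with P⁻¹ = [[1, −2], [−2, 5]], and Q = P·diag(−2, −3)·P⁻¹.
Then Q^4 = P·diag(16, 81)·P⁻¹ = [[80, 162], [32, 81]] · [[1, −2], [−2, 5]] = [[−244, 650], [−130, 341]].

[[−244, 650], [−130, 341]]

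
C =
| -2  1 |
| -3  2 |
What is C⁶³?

[[-2, 1], [-3, 2]]

C² = I (check: tr C = 0 and det C = -1), so C⁶³ = C since 63 is odd.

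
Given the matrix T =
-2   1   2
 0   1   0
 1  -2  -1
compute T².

[[6, -5, -6], [0, 1, 0], [-3, 1, 3]]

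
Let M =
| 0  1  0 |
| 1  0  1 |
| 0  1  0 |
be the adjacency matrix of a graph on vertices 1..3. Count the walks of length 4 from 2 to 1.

0

The number of length-4 walks from vertex 2 to vertex 1 is entry (2,1) of M⁴, where M is the adjacency matrix.
M² = [[1, 0, 1], [0, 2, 0], [1, 0, 1]]
M³ = [[0, 2, 0], [2, 0, 2], [0, 2, 0]]
M⁴ = [[2, 0, 2], [0, 4, 0], [2, 0, 2]]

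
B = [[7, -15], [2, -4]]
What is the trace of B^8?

tr B = 3 and det B = 2, so the characteristic polynomial is λ² − (3)λ + (2) with roots 2 and 1.
Eigenvectors give P = [[3, -5], [1, -2]] with P⁻¹ = [[2, -5], [1, -3]], and B = P·diag(2, 1)·P⁻¹.
Then B^8 = P·diag(256, 1)·P⁻¹ = [[768, -5], [256, -2]] · [[2, -5], [1, -3]] = [[1531, -3825], [510, -1274]].

257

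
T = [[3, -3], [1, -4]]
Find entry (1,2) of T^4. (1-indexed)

T^2 = [[6, 3], [-1, 13]]
T^3 = [[21, -30], [10, -49]]
T^4 = [[33, 57], [-19, 166]]

57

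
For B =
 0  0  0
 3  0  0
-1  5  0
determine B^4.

[[0, 0, 0], [0, 0, 0], [0, 0, 0]]

B is strictly triangular, hence nilpotent: B^3 = 0, so B^4 = 0.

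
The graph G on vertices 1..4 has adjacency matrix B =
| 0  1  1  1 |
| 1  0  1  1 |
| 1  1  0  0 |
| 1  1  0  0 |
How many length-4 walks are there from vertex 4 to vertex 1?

9

The number of length-4 walks from vertex 4 to vertex 1 is entry (4,1) of B^4, where B is the adjacency matrix.
B^2 = [[3, 2, 1, 1], [2, 3, 1, 1], [1, 1, 2, 2], [1, 1, 2, 2]]
B^3 = [[4, 5, 5, 5], [5, 4, 5, 5], [5, 5, 2, 2], [5, 5, 2, 2]]
B^4 = [[15, 14, 9, 9], [14, 15, 9, 9], [9, 9, 10, 10], [9, 9, 10, 10]]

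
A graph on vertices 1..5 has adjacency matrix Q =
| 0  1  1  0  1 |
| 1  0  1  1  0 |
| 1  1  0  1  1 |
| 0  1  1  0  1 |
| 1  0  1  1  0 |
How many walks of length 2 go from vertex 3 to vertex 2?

The number of length-2 walks from vertex 3 to vertex 2 is entry (3,2) of Q², where Q is the adjacency matrix.
Q² = [[3, 1, 2, 3, 1], [1, 3, 2, 1, 3], [2, 2, 4, 2, 2], [3, 1, 2, 3, 1], [1, 3, 2, 1, 3]]

2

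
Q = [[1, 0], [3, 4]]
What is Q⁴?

[[1, 0], [255, 256]]

Q² = [[1, 0], [15, 16]]
Q³ = [[1, 0], [63, 64]]
Q⁴ = [[1, 0], [255, 256]]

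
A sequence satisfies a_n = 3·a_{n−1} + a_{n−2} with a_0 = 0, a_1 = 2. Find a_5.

218

With companion matrix A = [[3, 1], [1, 0]], [a_n, a_{n−1}]ᵀ = A·[a_{n−1}, a_{n−2}]ᵀ, so [a_5, a_4]ᵀ = A⁴·[a_1, a_0]ᵀ.
A⁴ = [[109, 33], [33, 10]], giving [a_5, a_4]ᵀ = [[218], [66]].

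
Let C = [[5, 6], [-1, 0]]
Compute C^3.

[[65, 114], [-19, -30]]

tr C = 5 and det C = 6, so the characteristic polynomial is λ² − (5)λ + (6) with roots 3 and 2.
Eigenvectors give P = [[3, 2], [-1, -1]] with P⁻¹ = [[1, 2], [-1, -3]], and C = P·diag(3, 2)·P⁻¹.
Then C^3 = P·diag(27, 8)·P⁻¹ = [[81, 16], [-27, -8]] · [[1, 2], [-1, -3]] = [[65, 114], [-19, -30]].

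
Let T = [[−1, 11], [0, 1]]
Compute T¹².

T² = I (check: tr T = 0 and det T = −1), so T¹² = I since 12 is even.

[[1, 0], [0, 1]]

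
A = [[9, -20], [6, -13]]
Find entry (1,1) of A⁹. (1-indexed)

98409

tr A = -4 and det A = 3, so the characteristic polynomial is λ² − (-4)λ + (3) with roots -1 and -3.
Eigenvectors give P = [[-2, 5], [-1, 3]] with P⁻¹ = [[-3, 5], [-1, 2]], and A = P·diag(-1, -3)·P⁻¹.
Then A⁹ = P·diag(-1, -19683)·P⁻¹ = [[2, -98415], [1, -59049]] · [[-3, 5], [-1, 2]] = [[98409, -196820], [59046, -118093]].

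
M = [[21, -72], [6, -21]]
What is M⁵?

tr M = 0 and det M = -9, so the characteristic polynomial is λ² − (0)λ + (-9) with roots 3 and -3.
Eigenvectors give P = [[4, 3], [1, 1]] with P⁻¹ = [[1, -3], [-1, 4]], and M = P·diag(3, -3)·P⁻¹.
Then M⁵ = P·diag(243, -243)·P⁻¹ = [[972, -729], [243, -243]] · [[1, -3], [-1, 4]] = [[1701, -5832], [486, -1701]].

[[1701, -5832], [486, -1701]]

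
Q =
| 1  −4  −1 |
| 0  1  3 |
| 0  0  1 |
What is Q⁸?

Q = I + N where N = [[0, −4, −1], [0, 0, 3], [0, 0, 0]] is strictly upper-triangular, so N³ = 0.
(I + N)⁸ = I + 8·N + 28·N² = [[1, −32, −344], [0, 1, 24], [0, 0, 1]].

[[1, −32, −344], [0, 1, 24], [0, 0, 1]]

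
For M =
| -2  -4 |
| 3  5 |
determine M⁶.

[[-188, -252], [189, 253]]

tr M = 3 and det M = 2, so the characteristic polynomial is λ² − (3)λ + (2) with roots 1 and 2.
Eigenvectors give P = [[4, -1], [-3, 1]] with P⁻¹ = [[1, 1], [3, 4]], and M = P·diag(1, 2)·P⁻¹.
Then M⁶ = P·diag(1, 64)·P⁻¹ = [[4, -64], [-3, 64]] · [[1, 1], [3, 4]] = [[-188, -252], [189, 253]].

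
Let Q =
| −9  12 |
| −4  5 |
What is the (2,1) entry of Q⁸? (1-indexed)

tr Q = −4 and det Q = 3, so the characteristic polynomial is λ² − (−4)λ + (3) with roots −3 and −1.
Eigenvectors give P = [[2, −3], [1, −2]] with P⁻¹ = [[2, −3], [1, −2]], and Q = P·diag(−3, −1)·P⁻¹.
Then Q⁸ = P·diag(6561, 1)·P⁻¹ = [[13122, −3], [6561, −2]] · [[2, −3], [1, −2]] = [[26241, −39360], [13120, −19679]].

13120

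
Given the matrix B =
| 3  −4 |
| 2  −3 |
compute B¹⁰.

B² = I (check: tr B = 0 and det B = −1), so B¹⁰ = I since 10 is even.

[[1, 0], [0, 1]]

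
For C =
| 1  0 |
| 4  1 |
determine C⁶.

[[1, 0], [24, 1]]

C = I + N where N = [[0, 0], [4, 0]] is strictly lower-triangular, so N² = 0.
(I + N)⁶ = I + 6·N = [[1, 0], [24, 1]].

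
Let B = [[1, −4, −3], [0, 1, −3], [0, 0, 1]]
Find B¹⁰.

[[1, −40, 510], [0, 1, −30], [0, 0, 1]]

B = I + N where N = [[0, −4, −3], [0, 0, −3], [0, 0, 0]] is strictly upper-triangular, so N³ = 0.
(I + N)¹⁰ = I + 10·N + 45·N² = [[1, −40, 510], [0, 1, −30], [0, 0, 1]].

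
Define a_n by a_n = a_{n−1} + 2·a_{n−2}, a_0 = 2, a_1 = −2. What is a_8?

With companion matrix Q = [[1, 2], [1, 0]], [a_n, a_{n−1}]ᵀ = Q·[a_{n−1}, a_{n−2}]ᵀ, so [a_8, a_7]ᵀ = Q⁷·[a_1, a_0]ᵀ.
Q⁷ = [[85, 86], [43, 42]], giving [a_8, a_7]ᵀ = [[2], [−2]].

2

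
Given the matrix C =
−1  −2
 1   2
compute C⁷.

C² = C (a projection; rank 1, trace 1), so C⁷ = C.

[[−1, −2], [1, 2]]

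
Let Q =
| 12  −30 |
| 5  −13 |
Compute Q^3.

tr Q = −1 and det Q = −6, so the characteristic polynomial is λ² − (−1)λ + (−6) with roots 2 and −3.
Eigenvectors give P = [[3, −2], [1, −1]] with P⁻¹ = [[1, −2], [1, −3]], and Q = P·diag(2, −3)·P⁻¹.
Then Q^3 = P·diag(8, −27)·P⁻¹ = [[24, 54], [8, 27]] · [[1, −2], [1, −3]] = [[78, −210], [35, −97]].

[[78, −210], [35, −97]]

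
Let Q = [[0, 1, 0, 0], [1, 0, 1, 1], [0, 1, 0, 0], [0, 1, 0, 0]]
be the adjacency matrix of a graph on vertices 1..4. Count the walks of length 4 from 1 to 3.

3

The number of length-4 walks from vertex 1 to vertex 3 is entry (1,3) of Q⁴, where Q is the adjacency matrix.
Q² = [[1, 0, 1, 1], [0, 3, 0, 0], [1, 0, 1, 1], [1, 0, 1, 1]]
Q³ = [[0, 3, 0, 0], [3, 0, 3, 3], [0, 3, 0, 0], [0, 3, 0, 0]]
Q⁴ = [[3, 0, 3, 3], [0, 9, 0, 0], [3, 0, 3, 3], [3, 0, 3, 3]]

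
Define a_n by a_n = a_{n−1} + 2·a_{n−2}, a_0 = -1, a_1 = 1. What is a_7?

1

With companion matrix C = [[1, 2], [1, 0]], [a_n, a_{n−1}]ᵀ = C·[a_{n−1}, a_{n−2}]ᵀ, so [a_7, a_6]ᵀ = C^6·[a_1, a_0]ᵀ.
C^6 = [[43, 42], [21, 22]], giving [a_7, a_6]ᵀ = [[1], [-1]].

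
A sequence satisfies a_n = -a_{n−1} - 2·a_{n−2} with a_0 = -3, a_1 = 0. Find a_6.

-6

With companion matrix M = [[-1, -2], [1, 0]], [a_n, a_{n−1}]ᵀ = M·[a_{n−1}, a_{n−2}]ᵀ, so [a_6, a_5]ᵀ = M⁵·[a_1, a_0]ᵀ.
M⁵ = [[-5, 2], [-1, -6]], giving [a_6, a_5]ᵀ = [[-6], [18]].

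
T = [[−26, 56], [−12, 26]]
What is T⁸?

tr T = 0 and det T = −4, so the characteristic polynomial is λ² − (0)λ + (−4) with roots −2 and 2.
Eigenvectors give P = [[7, 2], [3, 1]] with P⁻¹ = [[1, −2], [−3, 7]], and T = P·diag(−2, 2)·P⁻¹.
Then T⁸ = P·diag(256, 256)·P⁻¹ = [[1792, 512], [768, 256]] · [[1, −2], [−3, 7]] = [[256, 0], [0, 256]].

[[256, 0], [0, 256]]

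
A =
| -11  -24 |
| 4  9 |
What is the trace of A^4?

tr A = -2 and det A = -3, so the characteristic polynomial is λ² − (-2)λ + (-3) with roots -3 and 1.
Eigenvectors give P = [[3, -2], [-1, 1]] with P⁻¹ = [[1, 2], [1, 3]], and A = P·diag(-3, 1)·P⁻¹.
Then A^4 = P·diag(81, 1)·P⁻¹ = [[243, -2], [-81, 1]] · [[1, 2], [1, 3]] = [[241, 480], [-80, -159]].

82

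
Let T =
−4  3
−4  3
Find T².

[[4, −3], [4, −3]]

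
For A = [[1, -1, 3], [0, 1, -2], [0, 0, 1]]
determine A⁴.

[[1, -4, 24], [0, 1, -8], [0, 0, 1]]

A = I + N where N = [[0, -1, 3], [0, 0, -2], [0, 0, 0]] is strictly upper-triangular, so N³ = 0.
(I + N)⁴ = I + 4·N + 6·N² = [[1, -4, 24], [0, 1, -8], [0, 0, 1]].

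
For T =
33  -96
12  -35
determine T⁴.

[[-639, 1920], [-240, 721]]

tr T = -2 and det T = -3, so the characteristic polynomial is λ² − (-2)λ + (-3) with roots -3 and 1.
Eigenvectors give P = [[8, -3], [3, -1]] with P⁻¹ = [[-1, 3], [-3, 8]], and T = P·diag(-3, 1)·P⁻¹.
Then T⁴ = P·diag(81, 1)·P⁻¹ = [[648, -3], [243, -1]] · [[-1, 3], [-3, 8]] = [[-639, 1920], [-240, 721]].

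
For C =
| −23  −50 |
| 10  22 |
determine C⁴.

[[341, 650], [−130, −244]]

tr C = −1 and det C = −6, so the characteristic polynomial is λ² − (−1)λ + (−6) with roots 2 and −3.
Eigenvectors give P = [[−2, 5], [1, −2]] with P⁻¹ = [[2, 5], [1, 2]], and C = P·diag(2, −3)·P⁻¹.
Then C⁴ = P·diag(16, 81)·P⁻¹ = [[−32, 405], [16, −162]] · [[2, 5], [1, 2]] = [[341, 650], [−130, −244]].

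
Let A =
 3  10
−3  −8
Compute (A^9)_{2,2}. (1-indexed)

−115538

tr A = −5 and det A = 6, so the characteristic polynomial is λ² − (−5)λ + (6) with roots −2 and −3.
Eigenvectors give P = [[−2, −5], [1, 3]] with P⁻¹ = [[−3, −5], [1, 2]], and A = P·diag(−2, −3)·P⁻¹.
Then A^9 = P·diag(−512, −19683)·P⁻¹ = [[1024, 98415], [−512, −59049]] · [[−3, −5], [1, 2]] = [[95343, 191710], [−57513, −115538]].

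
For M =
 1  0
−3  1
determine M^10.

M = I + N where N = [[0, 0], [−3, 0]] is strictly lower-triangular, so N^2 = 0.
(I + N)^10 = I + 10·N = [[1, 0], [−30, 1]].

[[1, 0], [−30, 1]]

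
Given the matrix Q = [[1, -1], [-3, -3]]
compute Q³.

[[-2, -10], [-30, -42]]

Q² = [[4, 2], [6, 12]]
Q³ = [[-2, -10], [-30, -42]]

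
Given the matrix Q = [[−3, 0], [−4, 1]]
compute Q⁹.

tr Q = −2 and det Q = −3, so the characteristic polynomial is λ² − (−2)λ + (−3) with roots 1 and −3.
Eigenvectors give P = [[0, 1], [−1, 1]] with P⁻¹ = [[1, −1], [1, 0]], and Q = P·diag(1, −3)·P⁻¹.
Then Q⁹ = P·diag(1, −19683)·P⁻¹ = [[0, −19683], [−1, −19683]] · [[1, −1], [1, 0]] = [[−19683, 0], [−19684, 1]].

[[−19683, 0], [−19684, 1]]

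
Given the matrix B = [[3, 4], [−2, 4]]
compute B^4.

[[−391, 252], [−126, −328]]

B^2 = [[1, 28], [−14, 8]]
B^3 = [[−53, 116], [−58, −24]]
B^4 = [[−391, 252], [−126, −328]]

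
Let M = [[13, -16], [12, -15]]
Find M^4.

tr M = -2 and det M = -3, so the characteristic polynomial is λ² − (-2)λ + (-3) with roots 1 and -3.
Eigenvectors give P = [[-4, 1], [-3, 1]] with P⁻¹ = [[-1, 1], [-3, 4]], and M = P·diag(1, -3)·P⁻¹.
Then M^4 = P·diag(1, 81)·P⁻¹ = [[-4, 81], [-3, 81]] · [[-1, 1], [-3, 4]] = [[-239, 320], [-240, 321]].

[[-239, 320], [-240, 321]]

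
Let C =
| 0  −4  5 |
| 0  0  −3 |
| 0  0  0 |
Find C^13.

[[0, 0, 0], [0, 0, 0], [0, 0, 0]]

C is strictly triangular, hence nilpotent: C^3 = 0, so C^13 = 0.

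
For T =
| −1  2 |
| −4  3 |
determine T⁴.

T² = [[−7, 4], [−8, 1]]
T³ = [[−9, −2], [4, −13]]
T⁴ = [[17, −24], [48, −31]]

[[17, −24], [48, −31]]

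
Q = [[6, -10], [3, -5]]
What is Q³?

Q² = Q (a projection; rank 1, trace 1), so Q³ = Q.

[[6, -10], [3, -5]]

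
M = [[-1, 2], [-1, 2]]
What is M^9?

[[-1, 2], [-1, 2]]

M² = M (a projection; rank 1, trace 1), so M^9 = M.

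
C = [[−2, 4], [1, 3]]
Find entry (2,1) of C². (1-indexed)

1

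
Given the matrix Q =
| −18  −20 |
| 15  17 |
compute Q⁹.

tr Q = −1 and det Q = −6, so the characteristic polynomial is λ² − (−1)λ + (−6) with roots −3 and 2.
Eigenvectors give P = [[4, −1], [−3, 1]] with P⁻¹ = [[1, 1], [3, 4]], and Q = P·diag(−3, 2)·P⁻¹.
Then Q⁹ = P·diag(−19683, 512)·P⁻¹ = [[−78732, −512], [59049, 512]] · [[1, 1], [3, 4]] = [[−80268, −80780], [60585, 61097]].

[[−80268, −80780], [60585, 61097]]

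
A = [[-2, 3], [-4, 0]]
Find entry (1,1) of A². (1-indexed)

-8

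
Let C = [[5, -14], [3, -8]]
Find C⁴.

[[-89, 210], [-45, 106]]

tr C = -3 and det C = 2, so the characteristic polynomial is λ² − (-3)λ + (2) with roots -2 and -1.
Eigenvectors give P = [[2, 7], [1, 3]] with P⁻¹ = [[-3, 7], [1, -2]], and C = P·diag(-2, -1)·P⁻¹.
Then C⁴ = P·diag(16, 1)·P⁻¹ = [[32, 7], [16, 3]] · [[-3, 7], [1, -2]] = [[-89, 210], [-45, 106]].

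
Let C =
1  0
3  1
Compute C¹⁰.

C = I + N where N = [[0, 0], [3, 0]] is strictly lower-triangular, so N² = 0.
(I + N)¹⁰ = I + 10·N = [[1, 0], [30, 1]].

[[1, 0], [30, 1]]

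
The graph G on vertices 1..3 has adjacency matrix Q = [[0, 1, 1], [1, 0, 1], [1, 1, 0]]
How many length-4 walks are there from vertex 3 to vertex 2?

The number of length-4 walks from vertex 3 to vertex 2 is entry (3,2) of Q⁴, where Q is the adjacency matrix.
Q² = [[2, 1, 1], [1, 2, 1], [1, 1, 2]]
Q³ = [[2, 3, 3], [3, 2, 3], [3, 3, 2]]
Q⁴ = [[6, 5, 5], [5, 6, 5], [5, 5, 6]]

5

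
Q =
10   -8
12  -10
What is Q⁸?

tr Q = 0 and det Q = -4, so the characteristic polynomial is λ² − (0)λ + (-4) with roots 2 and -2.
Eigenvectors give P = [[1, 2], [1, 3]] with P⁻¹ = [[3, -2], [-1, 1]], and Q = P·diag(2, -2)·P⁻¹.
Then Q⁸ = P·diag(256, 256)·P⁻¹ = [[256, 512], [256, 768]] · [[3, -2], [-1, 1]] = [[256, 0], [0, 256]].

[[256, 0], [0, 256]]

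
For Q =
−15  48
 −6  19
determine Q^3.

[[−207, 624], [−78, 235]]

tr Q = 4 and det Q = 3, so the characteristic polynomial is λ² − (4)λ + (3) with roots 1 and 3.
Eigenvectors give P = [[3, −8], [1, −3]] with P⁻¹ = [[3, −8], [1, −3]], and Q = P·diag(1, 3)·P⁻¹.
Then Q^3 = P·diag(1, 27)·P⁻¹ = [[3, −216], [1, −81]] · [[3, −8], [1, −3]] = [[−207, 624], [−78, 235]].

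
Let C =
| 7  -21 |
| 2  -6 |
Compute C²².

C² = C (a projection; rank 1, trace 1), so C²² = C.

[[7, -21], [2, -6]]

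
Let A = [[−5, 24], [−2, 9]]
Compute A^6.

[[−2183, 8736], [−728, 2913]]

tr A = 4 and det A = 3, so the characteristic polynomial is λ² − (4)λ + (3) with roots 3 and 1.
Eigenvectors give P = [[−3, −4], [−1, −1]] with P⁻¹ = [[1, −4], [−1, 3]], and A = P·diag(3, 1)·P⁻¹.
Then A^6 = P·diag(729, 1)·P⁻¹ = [[−2187, −4], [−729, −1]] · [[1, −4], [−1, 3]] = [[−2183, 8736], [−728, 2913]].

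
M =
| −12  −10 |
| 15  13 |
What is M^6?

tr M = 1 and det M = −6, so the characteristic polynomial is λ² − (1)λ + (−6) with roots 3 and −2.
Eigenvectors give P = [[−2, −1], [3, 1]] with P⁻¹ = [[1, 1], [−3, −2]], and M = P·diag(3, −2)·P⁻¹.
Then M^6 = P·diag(729, 64)·P⁻¹ = [[−1458, −64], [2187, 64]] · [[1, 1], [−3, −2]] = [[−1266, −1330], [1995, 2059]].

[[−1266, −1330], [1995, 2059]]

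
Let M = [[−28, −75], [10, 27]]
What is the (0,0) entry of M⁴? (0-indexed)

406

tr M = −1 and det M = −6, so the characteristic polynomial is λ² − (−1)λ + (−6) with roots 2 and −3.
Eigenvectors give P = [[−5, 3], [2, −1]] with P⁻¹ = [[1, 3], [2, 5]], and M = P·diag(2, −3)·P⁻¹.
Then M⁴ = P·diag(16, 81)·P⁻¹ = [[−80, 243], [32, −81]] · [[1, 3], [2, 5]] = [[406, 975], [−130, −309]].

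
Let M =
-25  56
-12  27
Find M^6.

tr M = 2 and det M = -3, so the characteristic polynomial is λ² − (2)λ + (-3) with roots 3 and -1.
Eigenvectors give P = [[-2, -7], [-1, -3]] with P⁻¹ = [[3, -7], [-1, 2]], and M = P·diag(3, -1)·P⁻¹.
Then M^6 = P·diag(729, 1)·P⁻¹ = [[-1458, -7], [-729, -3]] · [[3, -7], [-1, 2]] = [[-4367, 10192], [-2184, 5097]].

[[-4367, 10192], [-2184, 5097]]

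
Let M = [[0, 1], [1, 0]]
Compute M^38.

[[1, 0], [0, 1]]

M² = I (check: tr M = 0 and det M = -1), so M^38 = I since 38 is even.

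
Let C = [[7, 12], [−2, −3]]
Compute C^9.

tr C = 4 and det C = 3, so the characteristic polynomial is λ² − (4)λ + (3) with roots 1 and 3.
Eigenvectors give P = [[−2, 3], [1, −1]] with P⁻¹ = [[1, 3], [1, 2]], and C = P·diag(1, 3)·P⁻¹.
Then C^9 = P·diag(1, 19683)·P⁻¹ = [[−2, 59049], [1, −19683]] · [[1, 3], [1, 2]] = [[59047, 118092], [−19682, −39363]].

[[59047, 118092], [−19682, −39363]]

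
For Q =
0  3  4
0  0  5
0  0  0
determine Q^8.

Q is strictly triangular, hence nilpotent: Q^3 = 0, so Q^8 = 0.

[[0, 0, 0], [0, 0, 0], [0, 0, 0]]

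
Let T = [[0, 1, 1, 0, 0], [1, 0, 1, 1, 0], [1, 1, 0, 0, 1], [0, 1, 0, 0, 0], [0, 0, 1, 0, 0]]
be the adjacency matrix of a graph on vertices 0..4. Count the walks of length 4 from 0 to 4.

4

The number of length-4 walks from vertex 0 to vertex 4 is entry (0,4) of T^4, where T is the adjacency matrix.
T^2 = [[2, 1, 1, 1, 1], [1, 3, 1, 0, 1], [1, 1, 3, 1, 0], [1, 0, 1, 1, 0], [1, 1, 0, 0, 1]]
T^3 = [[2, 4, 4, 1, 1], [4, 2, 5, 3, 1], [4, 5, 2, 1, 3], [1, 3, 1, 0, 1], [1, 1, 3, 1, 0]]
T^4 = [[8, 7, 7, 4, 4], [7, 12, 7, 2, 5], [7, 7, 12, 5, 2], [4, 2, 5, 3, 1], [4, 5, 2, 1, 3]]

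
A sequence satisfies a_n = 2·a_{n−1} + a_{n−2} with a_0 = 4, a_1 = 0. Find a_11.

With companion matrix B = [[2, 1], [1, 0]], [a_n, a_{n−1}]ᵀ = B·[a_{n−1}, a_{n−2}]ᵀ, so [a_11, a_10]ᵀ = B^10·[a_1, a_0]ᵀ.
B^10 = [[5741, 2378], [2378, 985]], giving [a_11, a_10]ᵀ = [[9512], [3940]].

9512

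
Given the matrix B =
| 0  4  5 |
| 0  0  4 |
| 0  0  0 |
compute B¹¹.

B is strictly triangular, hence nilpotent: B³ = 0, so B¹¹ = 0.

[[0, 0, 0], [0, 0, 0], [0, 0, 0]]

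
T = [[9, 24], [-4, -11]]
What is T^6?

tr T = -2 and det T = -3, so the characteristic polynomial is λ² − (-2)λ + (-3) with roots 1 and -3.
Eigenvectors give P = [[-3, -2], [1, 1]] with P⁻¹ = [[-1, -2], [1, 3]], and T = P·diag(1, -3)·P⁻¹.
Then T^6 = P·diag(1, 729)·P⁻¹ = [[-3, -1458], [1, 729]] · [[-1, -2], [1, 3]] = [[-1455, -4368], [728, 2185]].

[[-1455, -4368], [728, 2185]]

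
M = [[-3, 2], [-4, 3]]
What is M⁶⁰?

[[1, 0], [0, 1]]

M² = I (check: tr M = 0 and det M = -1), so M⁶⁰ = I since 60 is even.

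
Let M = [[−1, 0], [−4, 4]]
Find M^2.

[[1, 0], [−12, 16]]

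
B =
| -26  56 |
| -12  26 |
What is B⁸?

tr B = 0 and det B = -4, so the characteristic polynomial is λ² − (0)λ + (-4) with roots -2 and 2.
Eigenvectors give P = [[7, 2], [3, 1]] with P⁻¹ = [[1, -2], [-3, 7]], and B = P·diag(-2, 2)·P⁻¹.
Then B⁸ = P·diag(256, 256)·P⁻¹ = [[1792, 512], [768, 256]] · [[1, -2], [-3, 7]] = [[256, 0], [0, 256]].

[[256, 0], [0, 256]]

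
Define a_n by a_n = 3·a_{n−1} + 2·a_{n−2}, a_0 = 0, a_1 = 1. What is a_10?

With companion matrix Q = [[3, 2], [1, 0]], [a_n, a_{n−1}]ᵀ = Q·[a_{n−1}, a_{n−2}]ᵀ, so [a_10, a_9]ᵀ = Q^9·[a_1, a_0]ᵀ.
Q^9 = [[79647, 44726], [22363, 12558]], giving [a_10, a_9]ᵀ = [[79647], [22363]].

79647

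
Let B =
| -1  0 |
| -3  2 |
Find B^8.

tr B = 1 and det B = -2, so the characteristic polynomial is λ² − (1)λ + (-2) with roots 2 and -1.
Eigenvectors give P = [[0, 1], [-1, 1]] with P⁻¹ = [[1, -1], [1, 0]], and B = P·diag(2, -1)·P⁻¹.
Then B^8 = P·diag(256, 1)·P⁻¹ = [[0, 1], [-256, 1]] · [[1, -1], [1, 0]] = [[1, 0], [-255, 256]].

[[1, 0], [-255, 256]]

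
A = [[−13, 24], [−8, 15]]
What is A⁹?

[[−59053, 118104], [−39368, 78735]]

tr A = 2 and det A = −3, so the characteristic polynomial is λ² − (2)λ + (−3) with roots −1 and 3.
Eigenvectors give P = [[2, −3], [1, −2]] with P⁻¹ = [[2, −3], [1, −2]], and A = P·diag(−1, 3)·P⁻¹.
Then A⁹ = P·diag(−1, 19683)·P⁻¹ = [[−2, −59049], [−1, −39366]] · [[2, −3], [1, −2]] = [[−59053, 118104], [−39368, 78735]].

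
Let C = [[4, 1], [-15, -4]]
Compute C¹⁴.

C² = I (check: tr C = 0 and det C = -1), so C¹⁴ = I since 14 is even.

[[1, 0], [0, 1]]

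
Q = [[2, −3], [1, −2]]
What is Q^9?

[[2, −3], [1, −2]]

Q² = I (check: tr Q = 0 and det Q = −1), so Q^9 = Q since 9 is odd.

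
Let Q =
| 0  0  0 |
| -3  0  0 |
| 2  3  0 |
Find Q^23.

Q is strictly triangular, hence nilpotent: Q^3 = 0, so Q^23 = 0.

[[0, 0, 0], [0, 0, 0], [0, 0, 0]]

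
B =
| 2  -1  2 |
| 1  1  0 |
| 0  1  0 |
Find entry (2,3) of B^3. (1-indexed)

B^2 = [[3, -1, 4], [3, 0, 2], [1, 1, 0]]
B^3 = [[5, 0, 6], [6, -1, 6], [3, 0, 2]]

6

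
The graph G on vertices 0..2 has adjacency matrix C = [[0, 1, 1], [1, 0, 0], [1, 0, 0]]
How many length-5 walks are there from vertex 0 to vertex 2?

4

The number of length-5 walks from vertex 0 to vertex 2 is entry (0,2) of C⁵, where C is the adjacency matrix.
C² = [[2, 0, 0], [0, 1, 1], [0, 1, 1]]
C³ = [[0, 2, 2], [2, 0, 0], [2, 0, 0]]
C⁴ = [[4, 0, 0], [0, 2, 2], [0, 2, 2]]
C⁵ = [[0, 4, 4], [4, 0, 0], [4, 0, 0]]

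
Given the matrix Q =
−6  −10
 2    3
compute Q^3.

tr Q = −3 and det Q = 2, so the characteristic polynomial is λ² − (−3)λ + (2) with roots −1 and −2.
Eigenvectors give P = [[−2, 5], [1, −2]] with P⁻¹ = [[2, 5], [1, 2]], and Q = P·diag(−1, −2)·P⁻¹.
Then Q^3 = P·diag(−1, −8)·P⁻¹ = [[2, −40], [−1, 16]] · [[2, 5], [1, 2]] = [[−36, −70], [14, 27]].

[[−36, −70], [14, 27]]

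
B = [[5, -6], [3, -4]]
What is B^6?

[[127, -126], [63, -62]]

tr B = 1 and det B = -2, so the characteristic polynomial is λ² − (1)λ + (-2) with roots 2 and -1.
Eigenvectors give P = [[2, 1], [1, 1]] with P⁻¹ = [[1, -1], [-1, 2]], and B = P·diag(2, -1)·P⁻¹.
Then B^6 = P·diag(64, 1)·P⁻¹ = [[128, 1], [64, 1]] · [[1, -1], [-1, 2]] = [[127, -126], [63, -62]].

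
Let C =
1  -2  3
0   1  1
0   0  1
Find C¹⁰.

C = I + N where N = [[0, -2, 3], [0, 0, 1], [0, 0, 0]] is strictly upper-triangular, so N³ = 0.
(I + N)¹⁰ = I + 10·N + 45·N² = [[1, -20, -60], [0, 1, 10], [0, 0, 1]].

[[1, -20, -60], [0, 1, 10], [0, 0, 1]]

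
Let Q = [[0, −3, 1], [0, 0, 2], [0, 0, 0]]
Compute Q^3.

Q is strictly triangular, hence nilpotent: Q^3 = 0, so Q^3 = 0.

[[0, 0, 0], [0, 0, 0], [0, 0, 0]]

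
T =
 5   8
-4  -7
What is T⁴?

[[-79, -160], [80, 161]]

tr T = -2 and det T = -3, so the characteristic polynomial is λ² − (-2)λ + (-3) with roots -3 and 1.
Eigenvectors give P = [[1, -2], [-1, 1]] with P⁻¹ = [[-1, -2], [-1, -1]], and T = P·diag(-3, 1)·P⁻¹.
Then T⁴ = P·diag(81, 1)·P⁻¹ = [[81, -2], [-81, 1]] · [[-1, -2], [-1, -1]] = [[-79, -160], [80, 161]].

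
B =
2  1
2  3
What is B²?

[[6, 5], [10, 11]]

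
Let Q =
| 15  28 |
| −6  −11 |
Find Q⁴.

[[561, 1120], [−240, −479]]

tr Q = 4 and det Q = 3, so the characteristic polynomial is λ² − (4)λ + (3) with roots 1 and 3.
Eigenvectors give P = [[−2, 7], [1, −3]] with P⁻¹ = [[3, 7], [1, 2]], and Q = P·diag(1, 3)·P⁻¹.
Then Q⁴ = P·diag(1, 81)·P⁻¹ = [[−2, 567], [1, −243]] · [[3, 7], [1, 2]] = [[561, 1120], [−240, −479]].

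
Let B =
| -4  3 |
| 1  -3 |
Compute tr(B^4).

B^2 = [[19, -21], [-7, 12]]
B^3 = [[-97, 120], [40, -57]]
B^4 = [[508, -651], [-217, 291]]

799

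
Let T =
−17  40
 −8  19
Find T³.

tr T = 2 and det T = −3, so the characteristic polynomial is λ² − (2)λ + (−3) with roots −1 and 3.
Eigenvectors give P = [[−5, 2], [−2, 1]] with P⁻¹ = [[−1, 2], [−2, 5]], and T = P·diag(−1, 3)·P⁻¹.
Then T³ = P·diag(−1, 27)·P⁻¹ = [[5, 54], [2, 27]] · [[−1, 2], [−2, 5]] = [[−113, 280], [−56, 139]].

[[−113, 280], [−56, 139]]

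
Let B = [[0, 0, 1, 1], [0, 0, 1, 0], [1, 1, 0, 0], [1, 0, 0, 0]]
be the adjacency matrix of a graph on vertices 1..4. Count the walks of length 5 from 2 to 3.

The number of length-5 walks from vertex 2 to vertex 3 is entry (2,3) of B^5, where B is the adjacency matrix.
B^2 = [[2, 1, 0, 0], [1, 1, 0, 0], [0, 0, 2, 1], [0, 0, 1, 1]]
B^3 = [[0, 0, 3, 2], [0, 0, 2, 1], [3, 2, 0, 0], [2, 1, 0, 0]]
B^4 = [[5, 3, 0, 0], [3, 2, 0, 0], [0, 0, 5, 3], [0, 0, 3, 2]]
B^5 = [[0, 0, 8, 5], [0, 0, 5, 3], [8, 5, 0, 0], [5, 3, 0, 0]]

5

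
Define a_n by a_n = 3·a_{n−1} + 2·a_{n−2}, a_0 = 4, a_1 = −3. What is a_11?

With companion matrix M = [[3, 2], [1, 0]], [a_n, a_{n−1}]ᵀ = M·[a_{n−1}, a_{n−2}]ᵀ, so [a_11, a_10]ᵀ = M¹⁰·[a_1, a_0]ᵀ.
M¹⁰ = [[283667, 159294], [79647, 44726]], giving [a_11, a_10]ᵀ = [[−213825], [−60037]].

−213825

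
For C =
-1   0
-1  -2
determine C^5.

tr C = -3 and det C = 2, so the characteristic polynomial is λ² − (-3)λ + (2) with roots -1 and -2.
Eigenvectors give P = [[1, 0], [-1, 1]] with P⁻¹ = [[1, 0], [1, 1]], and C = P·diag(-1, -2)·P⁻¹.
Then C^5 = P·diag(-1, -32)·P⁻¹ = [[-1, 0], [1, -32]] · [[1, 0], [1, 1]] = [[-1, 0], [-31, -32]].

[[-1, 0], [-31, -32]]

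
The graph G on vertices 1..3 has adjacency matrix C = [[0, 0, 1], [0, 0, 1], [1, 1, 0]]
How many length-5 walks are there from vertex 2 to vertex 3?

The number of length-5 walks from vertex 2 to vertex 3 is entry (2,3) of C^5, where C is the adjacency matrix.
C^2 = [[1, 1, 0], [1, 1, 0], [0, 0, 2]]
C^3 = [[0, 0, 2], [0, 0, 2], [2, 2, 0]]
C^4 = [[2, 2, 0], [2, 2, 0], [0, 0, 4]]
C^5 = [[0, 0, 4], [0, 0, 4], [4, 4, 0]]

4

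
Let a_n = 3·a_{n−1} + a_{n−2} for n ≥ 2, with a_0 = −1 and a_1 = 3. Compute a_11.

With companion matrix A = [[3, 1], [1, 0]], [a_n, a_{n−1}]ᵀ = A·[a_{n−1}, a_{n−2}]ᵀ, so [a_11, a_10]ᵀ = A¹⁰·[a_1, a_0]ᵀ.
A¹⁰ = [[141481, 42837], [42837, 12970]], giving [a_11, a_10]ᵀ = [[381606], [115541]].

381606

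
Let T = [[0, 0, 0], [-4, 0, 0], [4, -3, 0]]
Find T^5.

[[0, 0, 0], [0, 0, 0], [0, 0, 0]]

T is strictly triangular, hence nilpotent: T^3 = 0, so T^5 = 0.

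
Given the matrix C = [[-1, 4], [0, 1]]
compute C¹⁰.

C² = I (check: tr C = 0 and det C = -1), so C¹⁰ = I since 10 is even.

[[1, 0], [0, 1]]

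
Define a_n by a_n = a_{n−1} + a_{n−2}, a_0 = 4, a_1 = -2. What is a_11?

With companion matrix C = [[1, 1], [1, 0]], [a_n, a_{n−1}]ᵀ = C·[a_{n−1}, a_{n−2}]ᵀ, so [a_11, a_10]ᵀ = C^10·[a_1, a_0]ᵀ.
C^10 = [[89, 55], [55, 34]], giving [a_11, a_10]ᵀ = [[42], [26]].

42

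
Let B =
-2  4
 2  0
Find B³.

[[-40, 48], [24, -16]]

B² = [[12, -8], [-4, 8]]
B³ = [[-40, 48], [24, -16]]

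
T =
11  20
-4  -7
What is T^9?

[[98411, 196820], [-39364, -78727]]

tr T = 4 and det T = 3, so the characteristic polynomial is λ² − (4)λ + (3) with roots 1 and 3.
Eigenvectors give P = [[-2, 5], [1, -2]] with P⁻¹ = [[2, 5], [1, 2]], and T = P·diag(1, 3)·P⁻¹.
Then T^9 = P·diag(1, 19683)·P⁻¹ = [[-2, 98415], [1, -39366]] · [[2, 5], [1, 2]] = [[98411, 196820], [-39364, -78727]].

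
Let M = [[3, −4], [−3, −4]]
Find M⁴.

M² = [[21, 4], [3, 28]]
M³ = [[51, −100], [−75, −124]]
M⁴ = [[453, 196], [147, 796]]

[[453, 196], [147, 796]]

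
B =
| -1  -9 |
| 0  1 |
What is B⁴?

[[1, 0], [0, 1]]

B² = I (check: tr B = 0 and det B = -1), so B⁴ = I since 4 is even.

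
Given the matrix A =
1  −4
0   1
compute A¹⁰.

[[1, −40], [0, 1]]

A = I + N where N = [[0, −4], [0, 0]] is strictly upper-triangular, so N² = 0.
(I + N)¹⁰ = I + 10·N = [[1, −40], [0, 1]].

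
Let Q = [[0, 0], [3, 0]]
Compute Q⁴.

[[0, 0], [0, 0]]

Q is strictly triangular, hence nilpotent: Q² = 0, so Q⁴ = 0.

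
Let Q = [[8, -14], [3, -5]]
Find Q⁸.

[[1786, -3570], [765, -1529]]

tr Q = 3 and det Q = 2, so the characteristic polynomial is λ² − (3)λ + (2) with roots 2 and 1.
Eigenvectors give P = [[7, 2], [3, 1]] with P⁻¹ = [[1, -2], [-3, 7]], and Q = P·diag(2, 1)·P⁻¹.
Then Q⁸ = P·diag(256, 1)·P⁻¹ = [[1792, 2], [768, 1]] · [[1, -2], [-3, 7]] = [[1786, -3570], [765, -1529]].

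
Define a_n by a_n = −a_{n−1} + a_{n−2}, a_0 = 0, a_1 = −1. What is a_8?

21

With companion matrix T = [[−1, 1], [1, 0]], [a_n, a_{n−1}]ᵀ = T·[a_{n−1}, a_{n−2}]ᵀ, so [a_8, a_7]ᵀ = T^7·[a_1, a_0]ᵀ.
T^7 = [[−21, 13], [13, −8]], giving [a_8, a_7]ᵀ = [[21], [−13]].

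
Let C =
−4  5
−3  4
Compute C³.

C² = I (check: tr C = 0 and det C = −1), so C³ = C since 3 is odd.

[[−4, 5], [−3, 4]]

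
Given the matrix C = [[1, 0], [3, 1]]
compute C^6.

C = I + N where N = [[0, 0], [3, 0]] is strictly lower-triangular, so N^2 = 0.
(I + N)^6 = I + 6·N = [[1, 0], [18, 1]].

[[1, 0], [18, 1]]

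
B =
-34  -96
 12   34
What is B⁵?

[[-544, -1536], [192, 544]]

tr B = 0 and det B = -4, so the characteristic polynomial is λ² − (0)λ + (-4) with roots 2 and -2.
Eigenvectors give P = [[-8, -3], [3, 1]] with P⁻¹ = [[1, 3], [-3, -8]], and B = P·diag(2, -2)·P⁻¹.
Then B⁵ = P·diag(32, -32)·P⁻¹ = [[-256, 96], [96, -32]] · [[1, 3], [-3, -8]] = [[-544, -1536], [192, 544]].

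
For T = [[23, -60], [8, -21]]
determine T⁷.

tr T = 2 and det T = -3, so the characteristic polynomial is λ² − (2)λ + (-3) with roots -1 and 3.
Eigenvectors give P = [[-5, 3], [-2, 1]] with P⁻¹ = [[1, -3], [2, -5]], and T = P·diag(-1, 3)·P⁻¹.
Then T⁷ = P·diag(-1, 2187)·P⁻¹ = [[5, 6561], [2, 2187]] · [[1, -3], [2, -5]] = [[13127, -32820], [4376, -10941]].

[[13127, -32820], [4376, -10941]]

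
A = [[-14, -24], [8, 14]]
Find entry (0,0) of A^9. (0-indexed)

-3584

tr A = 0 and det A = -4, so the characteristic polynomial is λ² − (0)λ + (-4) with roots -2 and 2.
Eigenvectors give P = [[-2, -3], [1, 2]] with P⁻¹ = [[-2, -3], [1, 2]], and A = P·diag(-2, 2)·P⁻¹.
Then A^9 = P·diag(-512, 512)·P⁻¹ = [[1024, -1536], [-512, 1024]] · [[-2, -3], [1, 2]] = [[-3584, -6144], [2048, 3584]].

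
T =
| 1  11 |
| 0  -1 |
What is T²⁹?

T² = I (check: tr T = 0 and det T = -1), so T²⁹ = T since 29 is odd.

[[1, 11], [0, -1]]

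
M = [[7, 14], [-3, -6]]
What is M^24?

M² = M (a projection; rank 1, trace 1), so M^24 = M.

[[7, 14], [-3, -6]]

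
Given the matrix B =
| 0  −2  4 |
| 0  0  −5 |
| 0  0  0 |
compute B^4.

B is strictly triangular, hence nilpotent: B^3 = 0, so B^4 = 0.

[[0, 0, 0], [0, 0, 0], [0, 0, 0]]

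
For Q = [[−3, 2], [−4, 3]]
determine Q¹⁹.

[[−3, 2], [−4, 3]]

Q² = I (check: tr Q = 0 and det Q = −1), so Q¹⁹ = Q since 19 is odd.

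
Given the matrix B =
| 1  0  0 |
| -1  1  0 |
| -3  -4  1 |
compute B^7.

B = I + N where N = [[0, 0, 0], [-1, 0, 0], [-3, -4, 0]] is strictly lower-triangular, so N^3 = 0.
(I + N)^7 = I + 7·N + 21·N^2 = [[1, 0, 0], [-7, 1, 0], [63, -28, 1]].

[[1, 0, 0], [-7, 1, 0], [63, -28, 1]]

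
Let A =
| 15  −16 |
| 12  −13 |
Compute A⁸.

tr A = 2 and det A = −3, so the characteristic polynomial is λ² − (2)λ + (−3) with roots 3 and −1.
Eigenvectors give P = [[−4, 1], [−3, 1]] with P⁻¹ = [[−1, 1], [−3, 4]], and A = P·diag(3, −1)·P⁻¹.
Then A⁸ = P·diag(6561, 1)·P⁻¹ = [[−26244, 1], [−19683, 1]] · [[−1, 1], [−3, 4]] = [[26241, −26240], [19680, −19679]].

[[26241, −26240], [19680, −19679]]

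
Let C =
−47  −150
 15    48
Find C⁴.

[[−569, −1950], [195, 666]]

tr C = 1 and det C = −6, so the characteristic polynomial is λ² − (1)λ + (−6) with roots 3 and −2.
Eigenvectors give P = [[−3, 10], [1, −3]] with P⁻¹ = [[3, 10], [1, 3]], and C = P·diag(3, −2)·P⁻¹.
Then C⁴ = P·diag(81, 16)·P⁻¹ = [[−243, 160], [81, −48]] · [[3, 10], [1, 3]] = [[−569, −1950], [195, 666]].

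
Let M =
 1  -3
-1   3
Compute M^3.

M^2 = [[4, -12], [-4, 12]]
M^3 = [[16, -48], [-16, 48]]

[[16, -48], [-16, 48]]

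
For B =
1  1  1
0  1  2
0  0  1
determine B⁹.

B = I + N where N = [[0, 1, 1], [0, 0, 2], [0, 0, 0]] is strictly upper-triangular, so N³ = 0.
(I + N)⁹ = I + 9·N + 36·N² = [[1, 9, 81], [0, 1, 18], [0, 0, 1]].

[[1, 9, 81], [0, 1, 18], [0, 0, 1]]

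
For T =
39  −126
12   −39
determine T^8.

tr T = 0 and det T = −9, so the characteristic polynomial is λ² − (0)λ + (−9) with roots −3 and 3.
Eigenvectors give P = [[3, −7], [1, −2]] with P⁻¹ = [[−2, 7], [−1, 3]], and T = P·diag(−3, 3)·P⁻¹.
Then T^8 = P·diag(6561, 6561)·P⁻¹ = [[19683, −45927], [6561, −13122]] · [[−2, 7], [−1, 3]] = [[6561, 0], [0, 6561]].

[[6561, 0], [0, 6561]]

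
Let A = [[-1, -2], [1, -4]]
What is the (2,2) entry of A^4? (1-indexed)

146

tr A = -5 and det A = 6, so the characteristic polynomial is λ² − (-5)λ + (6) with roots -3 and -2.
Eigenvectors give P = [[1, 2], [1, 1]] with P⁻¹ = [[-1, 2], [1, -1]], and A = P·diag(-3, -2)·P⁻¹.
Then A^4 = P·diag(81, 16)·P⁻¹ = [[81, 32], [81, 16]] · [[-1, 2], [1, -1]] = [[-49, 130], [-65, 146]].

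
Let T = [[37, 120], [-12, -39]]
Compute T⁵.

tr T = -2 and det T = -3, so the characteristic polynomial is λ² − (-2)λ + (-3) with roots -3 and 1.
Eigenvectors give P = [[-3, 10], [1, -3]] with P⁻¹ = [[3, 10], [1, 3]], and T = P·diag(-3, 1)·P⁻¹.
Then T⁵ = P·diag(-243, 1)·P⁻¹ = [[729, 10], [-243, -3]] · [[3, 10], [1, 3]] = [[2197, 7320], [-732, -2439]].

[[2197, 7320], [-732, -2439]]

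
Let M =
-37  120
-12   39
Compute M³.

tr M = 2 and det M = -3, so the characteristic polynomial is λ² − (2)λ + (-3) with roots -1 and 3.
Eigenvectors give P = [[10, 3], [3, 1]] with P⁻¹ = [[1, -3], [-3, 10]], and M = P·diag(-1, 3)·P⁻¹.
Then M³ = P·diag(-1, 27)·P⁻¹ = [[-10, 81], [-3, 27]] · [[1, -3], [-3, 10]] = [[-253, 840], [-84, 279]].

[[-253, 840], [-84, 279]]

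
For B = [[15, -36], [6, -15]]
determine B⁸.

tr B = 0 and det B = -9, so the characteristic polynomial is λ² − (0)λ + (-9) with roots -3 and 3.
Eigenvectors give P = [[2, 3], [1, 1]] with P⁻¹ = [[-1, 3], [1, -2]], and B = P·diag(-3, 3)·P⁻¹.
Then B⁸ = P·diag(6561, 6561)·P⁻¹ = [[13122, 19683], [6561, 6561]] · [[-1, 3], [1, -2]] = [[6561, 0], [0, 6561]].

[[6561, 0], [0, 6561]]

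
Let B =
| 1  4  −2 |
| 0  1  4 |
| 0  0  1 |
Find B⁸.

[[1, 32, 432], [0, 1, 32], [0, 0, 1]]

B = I + N where N = [[0, 4, −2], [0, 0, 4], [0, 0, 0]] is strictly upper-triangular, so N³ = 0.
(I + N)⁸ = I + 8·N + 28·N² = [[1, 32, 432], [0, 1, 32], [0, 0, 1]].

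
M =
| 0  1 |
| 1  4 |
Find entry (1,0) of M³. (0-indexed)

17

M² = [[1, 4], [4, 17]]
M³ = [[4, 17], [17, 72]]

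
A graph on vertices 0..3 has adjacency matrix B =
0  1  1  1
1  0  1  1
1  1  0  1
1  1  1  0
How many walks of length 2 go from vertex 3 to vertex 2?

2

The number of length-2 walks from vertex 3 to vertex 2 is entry (3,2) of B^2, where B is the adjacency matrix.
B^2 = [[3, 2, 2, 2], [2, 3, 2, 2], [2, 2, 3, 2], [2, 2, 2, 3]]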